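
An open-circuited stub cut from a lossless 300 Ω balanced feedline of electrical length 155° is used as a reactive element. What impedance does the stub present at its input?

tan(βl) = -0.466
For an open-circuited stub, Z_in = −jZ_0·cot(βl) = −jZ_0/tan(βl)

Z_in ≈ +j643 Ω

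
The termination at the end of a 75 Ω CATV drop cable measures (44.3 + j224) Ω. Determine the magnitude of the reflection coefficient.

|Γ| ≈ 0.891

Γ = (Z_L − Z_0)/(Z_L + Z_0) = (-30.7 + j224)/(119.3 + j224)
|Γ| = 226/254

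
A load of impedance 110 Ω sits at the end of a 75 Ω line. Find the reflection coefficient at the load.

Γ = (Z_L − Z_0)/(Z_L + Z_0) = (110 − 75)/(110 + 75) = 35/185

Γ = 0.189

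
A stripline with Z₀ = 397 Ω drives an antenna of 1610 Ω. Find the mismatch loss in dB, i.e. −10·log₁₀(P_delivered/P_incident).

Γ = (1610 − 397)/(1610 + 397) = 0.604
|Γ|² = 0.365, so P_del/P_inc = 1 − |Γ|² = 0.635
ML = −10·log₁₀(1 − |Γ|²)

mismatch loss ≈ 1.97 dB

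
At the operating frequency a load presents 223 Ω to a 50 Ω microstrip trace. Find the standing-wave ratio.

VSWR ≈ 4.46

Γ = (223 − 50)/(223 + 50) = 0.634
VSWR = (1 + 0.634)/(1 − 0.634)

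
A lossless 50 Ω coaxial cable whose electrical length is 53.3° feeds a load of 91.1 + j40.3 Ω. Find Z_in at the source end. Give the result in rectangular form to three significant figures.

tan(βl) = tan(53.3°) = 1.34
Z_in = Z_0·(Z_L + jZ_0·tanβl)/(Z_0 + jZ_L·tanβl)
     = 50·(91.1 + j107)/(-4.07 + j122)

Z_in ≈ 42.6 − j38.7 Ω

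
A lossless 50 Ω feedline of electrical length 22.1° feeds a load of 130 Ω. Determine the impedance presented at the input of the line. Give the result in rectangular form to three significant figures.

Z_in ≈ 71.6 − j55.3 Ω

tan(βl) = tan(22.1°) = 0.406
Z_in = Z_0·(Z_L + jZ_0·tanβl)/(Z_0 + jZ_L·tanβl)
     = 50·(130 + j20.3)/(50 + j52.8)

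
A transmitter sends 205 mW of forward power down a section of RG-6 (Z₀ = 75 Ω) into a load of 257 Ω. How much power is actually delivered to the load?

P_delivered ≈ 143 mW

Γ = (257 − 75)/(257 + 75) = 0.548
|Γ|² = 0.301
P_refl = |Γ|²·P_inc = 61.6 mW, P_del = (1 − |Γ|²)·P_inc = 143 mW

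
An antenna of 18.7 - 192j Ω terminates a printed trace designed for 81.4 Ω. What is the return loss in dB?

RL ≈ 0.604 dB

Γ = (-62.7 − j192)/(100.1 − j192), |Γ| = 0.933
RL = −20·log₁₀|Γ| = −20·log₁₀(0.933)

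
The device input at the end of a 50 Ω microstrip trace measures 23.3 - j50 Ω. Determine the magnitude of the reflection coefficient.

|Γ| ≈ 0.639

Γ = (Z_L − Z_0)/(Z_L + Z_0) = (-26.7 − j50)/(73.3 − j50)
|Γ| = 56.7/88.7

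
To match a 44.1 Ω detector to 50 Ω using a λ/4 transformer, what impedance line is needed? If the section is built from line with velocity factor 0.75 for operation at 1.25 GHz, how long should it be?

Z_qwt ≈ 47 Ω; length ≈ 4.5 cm

Z_qwt = √(Z_0·R_L) = √(50 × 44.1) = √2205
λ = 0.75·c/f = 0.18 m, so l = λ/4 = 0.045 m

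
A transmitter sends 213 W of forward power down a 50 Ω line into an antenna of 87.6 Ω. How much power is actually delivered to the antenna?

Γ = (87.6 − 50)/(87.6 + 50) = 0.273
|Γ|² = 0.0747
P_refl = |Γ|²·P_inc = 15.9 W, P_del = (1 − |Γ|²)·P_inc = 197 W

P_delivered ≈ 197 W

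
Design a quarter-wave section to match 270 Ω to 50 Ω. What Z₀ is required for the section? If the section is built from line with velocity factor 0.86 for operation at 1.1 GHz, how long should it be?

Z_qwt = √(Z_0·R_L) = √(50 × 270) = √13500
λ = 0.86·c/f = 0.235 m, so l = λ/4 = 0.0586 m

Z_qwt ≈ 116 Ω; length ≈ 5.86 cm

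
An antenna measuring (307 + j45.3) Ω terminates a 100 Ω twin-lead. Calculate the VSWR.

Γ = (Z_L − Z_0)/(Z_L + Z_0) = (207 + j45.3)/(407 + j45.3)
|Γ| = 212/410 = 0.517
VSWR = (1 + |Γ|)/(1 − |Γ|) = 1.52/0.483

VSWR ≈ 3.14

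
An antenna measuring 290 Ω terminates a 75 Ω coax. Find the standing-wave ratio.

VSWR ≈ 3.87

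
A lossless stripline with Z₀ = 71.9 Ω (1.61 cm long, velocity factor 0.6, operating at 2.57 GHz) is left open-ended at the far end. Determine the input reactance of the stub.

λ = v/f = 0.6·c / 2.57 GHz = 0.07 m
βl = 2π·l/λ = 2π × 0.23 = 82.8°
tan(βl) = 7.87
For an open-ended stub, Z_in = −jZ_0·cot(βl) = −jZ_0/tan(βl)

X_in ≈ -9.14 Ω (capacitive)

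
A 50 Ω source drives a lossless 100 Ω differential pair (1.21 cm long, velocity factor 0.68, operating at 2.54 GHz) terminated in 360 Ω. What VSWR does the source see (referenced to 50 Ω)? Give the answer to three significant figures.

VSWR ≈ 3.79

λ = v/f = 0.68·c / 2.54 GHz = 0.0803 m
βl = 2π·l/λ = 2π × 0.151 = 54.2°
tan(βl) = 1.39
Z_in = Z_0·(Z_L + jZ_0·tanβl)/(Z_0 + jZ_L·tanβl) = 40.6 − j63.9 Ω
Γ_s = (Z_in − Z_s)/(Z_in + Z_s) = (-9.44 − j63.9)/(90.6 − j63.9), |Γ_s| = 0.583
VSWR = (1 + |Γ_s|)/(1 − |Γ_s|)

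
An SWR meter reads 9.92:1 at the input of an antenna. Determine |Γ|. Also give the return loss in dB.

|Γ| = (S − 1)/(S + 1) = (9.92 − 1)/(9.92 + 1) = 8.92/10.9
RL = −20·log₁₀|Γ| = −20·log₁₀(0.817)

|Γ| ≈ 0.817; return loss ≈ 1.76 dB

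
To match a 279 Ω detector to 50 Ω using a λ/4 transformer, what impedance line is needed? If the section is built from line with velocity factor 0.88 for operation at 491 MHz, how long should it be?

Z_qwt ≈ 118 Ω; length ≈ 13.4 cm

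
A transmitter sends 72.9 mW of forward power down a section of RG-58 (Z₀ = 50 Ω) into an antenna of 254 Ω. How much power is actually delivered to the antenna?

Γ = (254 − 50)/(254 + 50) = 0.671
|Γ|² = 0.45
P_refl = |Γ|²·P_inc = 32.8 mW, P_del = (1 − |Γ|²)·P_inc = 40.1 mW

P_delivered ≈ 40.1 mW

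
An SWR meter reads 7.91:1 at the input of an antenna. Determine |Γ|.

|Γ| ≈ 0.776

|Γ| = (S − 1)/(S + 1) = (7.91 − 1)/(7.91 + 1) = 6.91/8.91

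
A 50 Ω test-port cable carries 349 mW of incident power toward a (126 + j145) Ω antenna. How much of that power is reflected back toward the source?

P_reflected ≈ 180 mW

|Γ| = |(76 + j145)/(176 + j145)| = 0.718
|Γ|² = 0.515
P_refl = |Γ|²·P_inc = 180 mW, P_del = (1 − |Γ|²)·P_inc = 169 mW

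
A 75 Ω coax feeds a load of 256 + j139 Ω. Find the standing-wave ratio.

VSWR ≈ 4.49

Γ = (Z_L − Z_0)/(Z_L + Z_0) = (181 + j139)/(331 + j139)
|Γ| = 228/359 = 0.636
VSWR = (1 + |Γ|)/(1 − |Γ|) = 1.64/0.364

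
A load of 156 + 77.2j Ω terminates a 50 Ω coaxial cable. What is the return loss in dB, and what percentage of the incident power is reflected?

RL ≈ 4.49 dB; 35.5% of incident power reflected

Γ = (106 + j77.2)/(206 + j77.2), |Γ| = 0.596
RL = −20·log₁₀(0.596) = 4.49 dB
P_refl/P_inc = |Γ|² = 0.355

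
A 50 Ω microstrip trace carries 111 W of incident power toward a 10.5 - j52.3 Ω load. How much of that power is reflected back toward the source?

|Γ| = |(-39.5 − j52.3)/(60.5 − j52.3)| = 0.82
|Γ|² = 0.672
P_refl = |Γ|²·P_inc = 74.6 W, P_del = (1 − |Γ|²)·P_inc = 36.4 W

P_reflected ≈ 74.6 W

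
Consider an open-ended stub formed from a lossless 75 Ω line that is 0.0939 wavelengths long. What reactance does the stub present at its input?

βl = 2π × 0.0939 = 33.8°
tan(βl) = 0.67
For an open-ended stub, Z_in = −jZ_0·cot(βl) = −jZ_0/tan(βl)

X_in ≈ -112 Ω (capacitive)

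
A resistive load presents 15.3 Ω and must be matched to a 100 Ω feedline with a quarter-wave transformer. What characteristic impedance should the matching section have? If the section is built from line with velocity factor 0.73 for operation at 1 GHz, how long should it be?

Z_qwt ≈ 39.1 Ω; length ≈ 5.47 cm

Z_qwt = √(Z_0·R_L) = √(100 × 15.3) = √1530
λ = 0.73·c/f = 0.219 m, so l = λ/4 = 0.0548 m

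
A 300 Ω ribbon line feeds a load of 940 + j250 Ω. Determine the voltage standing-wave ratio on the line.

VSWR ≈ 3.38

Γ = (Z_L − Z_0)/(Z_L + Z_0) = (640 + j250)/(1240 + j250)
|Γ| = 687/1260 = 0.543
VSWR = (1 + |Γ|)/(1 − |Γ|) = 1.54/0.457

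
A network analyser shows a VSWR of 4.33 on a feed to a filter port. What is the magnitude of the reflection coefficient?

|Γ| ≈ 0.625

|Γ| = (S − 1)/(S + 1) = (4.33 − 1)/(4.33 + 1) = 3.33/5.33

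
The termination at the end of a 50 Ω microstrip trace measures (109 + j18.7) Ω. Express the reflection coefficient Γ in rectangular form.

Γ ≈ 0.38 + j0.073

Γ = (Z_L − Z_0)/(Z_L + Z_0) = (59 + j18.7)/(159 + j18.7)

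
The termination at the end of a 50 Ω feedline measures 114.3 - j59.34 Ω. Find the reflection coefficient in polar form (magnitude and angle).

Γ = (Z_L − Z_0)/(Z_L + Z_0) = (64.3 − j59.34)/(164.3 − j59.34)
|Γ| = 87.5/175 = 0.501

Γ ≈ 0.501 ∠ -22.8°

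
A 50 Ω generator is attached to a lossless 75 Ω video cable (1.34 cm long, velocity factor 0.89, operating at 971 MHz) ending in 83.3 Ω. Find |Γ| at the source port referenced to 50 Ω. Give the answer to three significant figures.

λ = v/f = 0.89·c / 971 MHz = 0.275 m
βl = 2π·l/λ = 2π × 0.0487 = 17.5°
tan(βl) = 0.316
Z_in = Z_0·(Z_L + jZ_0·tanβl)/(Z_0 + jZ_L·tanβl) = 81.6 − j4.93 Ω
Γ_s = (Z_in − Z_s)/(Z_in + Z_s) = (31.6 − j4.93)/(132 − j4.93), |Γ_s| = 0.243

|Γ| ≈ 0.243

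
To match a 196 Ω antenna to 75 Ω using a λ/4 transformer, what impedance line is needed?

Z_qwt ≈ 121 Ω

Z_qwt = √(Z_0·R_L) = √(75 × 196) = √14700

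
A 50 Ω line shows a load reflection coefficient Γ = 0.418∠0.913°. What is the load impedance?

Z_L ≈ 122 + j1.97 Ω

Z_L = Z_0·(1 + Γ)/(1 − Γ) = 50·(1.42 + j0.00666)/(0.582 − j0.00666)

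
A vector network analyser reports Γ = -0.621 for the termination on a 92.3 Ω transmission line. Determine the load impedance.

Z_L = Z_0·(1 + Γ)/(1 − Γ) = 92.3·(0.379)/(1.62)

Z_L ≈ 21.6 Ω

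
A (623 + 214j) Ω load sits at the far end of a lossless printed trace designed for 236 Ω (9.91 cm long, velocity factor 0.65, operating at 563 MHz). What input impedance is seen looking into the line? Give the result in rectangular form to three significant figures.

Z_in ≈ 79.4 + j20.3 Ω

λ = v/f = 0.65·c / 563 MHz = 0.346 m
βl = 2π·l/λ = 2π × 0.286 = 103°
tan(βl) = tan(103°) = -4.33
Z_in = Z_0·(Z_L + jZ_0·tanβl)/(Z_0 + jZ_L·tanβl)
     = 236·(623 − j808)/(1160 − j2700)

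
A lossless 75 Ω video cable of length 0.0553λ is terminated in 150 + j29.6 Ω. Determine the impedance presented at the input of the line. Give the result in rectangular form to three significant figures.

Z_in ≈ 135 − j47.6 Ω

βl = 2π × 0.0553 = 19.9°
tan(βl) = tan(19.9°) = 0.362
Z_in = Z_0·(Z_L + jZ_0·tanβl)/(Z_0 + jZ_L·tanβl)
     = 75·(150 + j56.8)/(64.3 + j54.3)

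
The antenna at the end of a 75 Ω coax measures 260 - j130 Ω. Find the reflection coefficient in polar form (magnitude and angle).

Γ = (Z_L − Z_0)/(Z_L + Z_0) = (185 − j130)/(335 − j130)
|Γ| = 226/359 = 0.629

Γ ≈ 0.629 ∠ -13.9°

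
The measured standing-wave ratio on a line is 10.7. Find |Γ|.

|Γ| ≈ 0.829

|Γ| = (S − 1)/(S + 1) = (10.7 − 1)/(10.7 + 1) = 9.7/11.7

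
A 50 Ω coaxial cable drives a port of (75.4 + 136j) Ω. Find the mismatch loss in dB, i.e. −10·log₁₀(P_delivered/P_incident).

Γ = (25.4 + j136)/(125.4 + j136), |Γ| = 0.748
|Γ|² = 0.559, so P_del/P_inc = 1 − |Γ|² = 0.441
ML = −10·log₁₀(1 − |Γ|²)

mismatch loss ≈ 3.56 dB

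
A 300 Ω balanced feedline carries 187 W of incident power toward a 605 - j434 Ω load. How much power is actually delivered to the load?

P_delivered ≈ 135 W

|Γ| = |(305 − j434)/(905 − j434)| = 0.529
|Γ|² = 0.279
P_refl = |Γ|²·P_inc = 52.2 W, P_del = (1 − |Γ|²)·P_inc = 135 W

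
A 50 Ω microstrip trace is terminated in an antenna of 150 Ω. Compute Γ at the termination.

Γ = 0.5

Γ = (Z_L − Z_0)/(Z_L + Z_0) = (150 − 50)/(150 + 50) = 100/200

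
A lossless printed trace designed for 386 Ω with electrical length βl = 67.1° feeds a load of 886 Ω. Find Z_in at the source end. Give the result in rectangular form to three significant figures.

tan(βl) = tan(67.1°) = 2.37
Z_in = Z_0·(Z_L + jZ_0·tanβl)/(Z_0 + jZ_L·tanβl)
     = 386·(886 + j914)/(386 + j2100)

Z_in ≈ 192 − j128 Ω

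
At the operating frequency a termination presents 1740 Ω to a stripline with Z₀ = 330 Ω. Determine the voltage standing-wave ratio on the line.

VSWR ≈ 5.27

Γ = (1740 − 330)/(1740 + 330) = 0.681
VSWR = (1 + 0.681)/(1 − 0.681)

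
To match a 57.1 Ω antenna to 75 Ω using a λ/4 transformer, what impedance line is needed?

Z_qwt = √(Z_0·R_L) = √(75 × 57.1) = √4282

Z_qwt ≈ 65.4 Ω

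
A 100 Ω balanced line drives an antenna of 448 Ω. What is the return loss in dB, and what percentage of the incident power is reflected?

RL ≈ 3.94 dB; 40.3% of incident power reflected

Γ = (448 − 100)/(448 + 100) = 0.635
RL = −20·log₁₀(0.635) = 3.94 dB
P_refl/P_inc = |Γ|² = 0.403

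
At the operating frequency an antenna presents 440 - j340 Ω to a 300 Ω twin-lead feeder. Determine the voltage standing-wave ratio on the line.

VSWR ≈ 2.65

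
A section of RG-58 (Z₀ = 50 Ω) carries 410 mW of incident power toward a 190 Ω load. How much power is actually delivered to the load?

P_delivered ≈ 270 mW

Γ = (190 − 50)/(190 + 50) = 0.583
|Γ|² = 0.34
P_refl = |Γ|²·P_inc = 140 mW, P_del = (1 − |Γ|²)·P_inc = 270 mW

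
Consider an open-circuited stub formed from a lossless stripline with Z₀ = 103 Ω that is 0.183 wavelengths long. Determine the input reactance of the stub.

X_in ≈ -46.1 Ω (capacitive)

βl = 2π × 0.183 = 65.9°
tan(βl) = 2.23
For an open-circuited stub, Z_in = −jZ_0·cot(βl) = −jZ_0/tan(βl)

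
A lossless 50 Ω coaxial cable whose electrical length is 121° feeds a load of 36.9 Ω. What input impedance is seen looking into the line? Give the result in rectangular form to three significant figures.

tan(βl) = tan(121°) = -1.66
Z_in = Z_0·(Z_L + jZ_0·tanβl)/(Z_0 + jZ_L·tanβl)
     = 50·(36.9 − j83.2)/(50 − j61.4)

Z_in ≈ 55.5 − j15.1 Ω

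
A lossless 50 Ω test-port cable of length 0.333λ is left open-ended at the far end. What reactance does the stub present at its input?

βl = 2π × 0.333 = 120°
tan(βl) = -1.74
For an open-ended stub, Z_in = −jZ_0·cot(βl) = −jZ_0/tan(βl)

X_in ≈ 28.7 Ω (inductive)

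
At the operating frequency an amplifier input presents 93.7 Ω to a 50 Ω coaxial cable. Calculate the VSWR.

VSWR ≈ 1.87

Γ = (93.7 − 50)/(93.7 + 50) = 0.304
VSWR = (1 + 0.304)/(1 − 0.304)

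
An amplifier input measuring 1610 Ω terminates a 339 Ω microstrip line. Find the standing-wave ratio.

For a purely resistive load, VSWR = R_L/Z_0 or Z_0/R_L (whichever > 1) = 1610/339

VSWR ≈ 4.75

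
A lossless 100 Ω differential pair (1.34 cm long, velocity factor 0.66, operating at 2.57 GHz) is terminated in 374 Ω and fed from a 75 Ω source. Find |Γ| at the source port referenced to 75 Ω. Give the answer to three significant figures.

λ = v/f = 0.66·c / 2.57 GHz = 0.077 m
βl = 2π·l/λ = 2π × 0.174 = 62.6°
tan(βl) = 1.93
Z_in = Z_0·(Z_L + jZ_0·tanβl)/(Z_0 + jZ_L·tanβl) = 33.3 − j47.2 Ω
Γ_s = (Z_in − Z_s)/(Z_in + Z_s) = (-41.7 − j47.2)/(108 − j47.2), |Γ_s| = 0.533

|Γ| ≈ 0.533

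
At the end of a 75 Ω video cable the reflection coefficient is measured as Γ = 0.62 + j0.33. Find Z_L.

Z_L = Z_0·(1 + Γ)/(1 − Γ) = 75·(1.62 + j0.33)/(0.38 − j0.33)

Z_L ≈ 150 + j195 Ω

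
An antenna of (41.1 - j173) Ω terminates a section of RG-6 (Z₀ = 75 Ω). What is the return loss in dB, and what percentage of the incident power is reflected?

RL ≈ 1.45 dB; 71.6% of incident power reflected

Γ = (-33.9 − j173)/(116.1 − j173), |Γ| = 0.846
RL = −20·log₁₀(0.846) = 1.45 dB
P_refl/P_inc = |Γ|² = 0.716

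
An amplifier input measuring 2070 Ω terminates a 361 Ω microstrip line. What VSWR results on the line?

Γ = (2070 − 361)/(2070 + 361) = 0.703
VSWR = (1 + 0.703)/(1 − 0.703)

VSWR ≈ 5.73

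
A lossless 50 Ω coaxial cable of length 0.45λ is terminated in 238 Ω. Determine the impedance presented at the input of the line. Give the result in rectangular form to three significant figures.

βl = 2π × 0.45 = 162°
tan(βl) = tan(162°) = -0.325
Z_in = Z_0·(Z_L + jZ_0·tanβl)/(Z_0 + jZ_L·tanβl)
     = 50·(238 − j16.2)/(50 − j77.3)

Z_in ≈ 77.6 + j104 Ω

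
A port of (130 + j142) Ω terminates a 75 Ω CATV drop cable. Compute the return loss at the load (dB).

Γ = (55 + j142)/(205 + j142), |Γ| = 0.611
RL = −20·log₁₀|Γ| = −20·log₁₀(0.611)

RL ≈ 4.28 dB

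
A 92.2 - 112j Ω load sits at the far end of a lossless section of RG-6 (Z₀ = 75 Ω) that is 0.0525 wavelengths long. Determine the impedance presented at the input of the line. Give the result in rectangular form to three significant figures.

Z_in ≈ 41.9 − j68.8 Ω

βl = 2π × 0.0525 = 18.9°
tan(βl) = tan(18.9°) = 0.342
Z_in = Z_0·(Z_L + jZ_0·tanβl)/(Z_0 + jZ_L·tanβl)
     = 75·(92.2 − j86.3)/(113 + j31.6)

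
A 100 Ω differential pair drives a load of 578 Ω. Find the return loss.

RL ≈ 3.04 dB

Γ = (578 − 100)/(578 + 100) = 0.705
RL = −20·log₁₀|Γ| = −20·log₁₀(0.705)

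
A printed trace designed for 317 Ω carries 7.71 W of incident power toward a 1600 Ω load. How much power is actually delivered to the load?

Γ = (1600 − 317)/(1600 + 317) = 0.669
|Γ|² = 0.448
P_refl = |Γ|²·P_inc = 3.45 W, P_del = (1 − |Γ|²)·P_inc = 4.26 W

P_delivered ≈ 4.26 W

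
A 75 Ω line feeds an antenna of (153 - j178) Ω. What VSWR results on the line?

Γ = (Z_L − Z_0)/(Z_L + Z_0) = (78 − j178)/(228 − j178)
|Γ| = 194/289 = 0.672
VSWR = (1 + |Γ|)/(1 − |Γ|) = 1.67/0.328

VSWR ≈ 5.1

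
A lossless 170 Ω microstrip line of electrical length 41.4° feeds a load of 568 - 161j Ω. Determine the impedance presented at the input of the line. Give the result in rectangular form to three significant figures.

Z_in ≈ 83.8 − j141 Ω

tan(βl) = tan(41.4°) = 0.882
Z_in = Z_0·(Z_L + jZ_0·tanβl)/(Z_0 + jZ_L·tanβl)
     = 170·(568 − j11.1)/(312 + j501)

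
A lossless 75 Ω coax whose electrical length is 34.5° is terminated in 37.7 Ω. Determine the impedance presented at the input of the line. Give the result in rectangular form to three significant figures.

tan(βl) = tan(34.5°) = 0.687
Z_in = Z_0·(Z_L + jZ_0·tanβl)/(Z_0 + jZ_L·tanβl)
     = 75·(37.7 + j51.5)/(75 + j25.9)

Z_in ≈ 49.6 + j34.4 Ω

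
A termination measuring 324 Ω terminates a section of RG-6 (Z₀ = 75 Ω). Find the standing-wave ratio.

For a purely resistive load, VSWR = R_L/Z_0 or Z_0/R_L (whichever > 1) = 324/75

VSWR ≈ 4.32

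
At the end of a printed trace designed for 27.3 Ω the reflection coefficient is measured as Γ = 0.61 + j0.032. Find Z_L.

Z_L = Z_0·(1 + Γ)/(1 − Γ) = 27.3·(1.61 + j0.032)/(0.39 − j0.032)

Z_L ≈ 112 + j11.4 Ω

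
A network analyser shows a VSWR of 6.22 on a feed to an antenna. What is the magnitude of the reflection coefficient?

|Γ| = (S − 1)/(S + 1) = (6.22 − 1)/(6.22 + 1) = 5.22/7.22

|Γ| ≈ 0.723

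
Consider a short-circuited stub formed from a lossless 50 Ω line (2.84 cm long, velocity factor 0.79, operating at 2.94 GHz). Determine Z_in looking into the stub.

λ = v/f = 0.79·c / 2.94 GHz = 0.0806 m
βl = 2π·l/λ = 2π × 0.352 = 127°
tan(βl) = -1.34
For a short-circuited stub, Z_in = jZ_0·tan(βl)

Z_in ≈ −j66.8 Ω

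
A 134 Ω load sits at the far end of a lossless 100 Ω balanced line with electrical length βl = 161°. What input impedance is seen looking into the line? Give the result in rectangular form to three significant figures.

tan(βl) = tan(161°) = -0.344
Z_in = Z_0·(Z_L + jZ_0·tanβl)/(Z_0 + jZ_L·tanβl)
     = 100·(134 − j34.4)/(100 − j46.1)

Z_in ≈ 124 + j22.6 Ω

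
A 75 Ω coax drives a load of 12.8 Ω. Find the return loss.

Γ = (12.8 − 75)/(12.8 + 75) = -0.708
RL = −20·log₁₀|Γ| = −20·log₁₀(0.708)

RL ≈ 2.99 dB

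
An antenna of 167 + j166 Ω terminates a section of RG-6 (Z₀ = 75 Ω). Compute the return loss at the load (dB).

Γ = (92 + j166)/(242 + j166), |Γ| = 0.647
RL = −20·log₁₀|Γ| = −20·log₁₀(0.647)

RL ≈ 3.79 dB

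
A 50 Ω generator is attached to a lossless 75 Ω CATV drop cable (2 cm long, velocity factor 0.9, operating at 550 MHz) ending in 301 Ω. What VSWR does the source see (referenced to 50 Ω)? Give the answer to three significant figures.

VSWR ≈ 5.81

λ = v/f = 0.9·c / 550 MHz = 0.491 m
βl = 2π·l/λ = 2π × 0.0407 = 14.7°
tan(βl) = 0.262
Z_in = Z_0·(Z_L + jZ_0·tanβl)/(Z_0 + jZ_L·tanβl) = 153 − j141 Ω
Γ_s = (Z_in − Z_s)/(Z_in + Z_s) = (103 − j141)/(203 − j141), |Γ_s| = 0.706
VSWR = (1 + |Γ_s|)/(1 − |Γ_s|)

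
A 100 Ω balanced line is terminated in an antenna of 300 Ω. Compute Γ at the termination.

Γ = (Z_L − Z_0)/(Z_L + Z_0) = (300 − 100)/(300 + 100) = 200/400

Γ = 0.5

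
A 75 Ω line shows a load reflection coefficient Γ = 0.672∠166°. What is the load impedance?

Z_L = Z_0·(1 + Γ)/(1 − Γ) = 75·(0.348 + j0.163)/(1.65 − j0.163)

Z_L ≈ 14.9 + j8.85 Ω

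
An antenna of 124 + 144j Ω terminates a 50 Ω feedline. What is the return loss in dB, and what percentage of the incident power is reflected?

RL ≈ 2.89 dB; 51.4% of incident power reflected

Γ = (74 + j144)/(174 + j144), |Γ| = 0.717
RL = −20·log₁₀(0.717) = 2.89 dB
P_refl/P_inc = |Γ|² = 0.514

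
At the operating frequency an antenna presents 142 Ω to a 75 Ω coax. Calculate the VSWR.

VSWR ≈ 1.89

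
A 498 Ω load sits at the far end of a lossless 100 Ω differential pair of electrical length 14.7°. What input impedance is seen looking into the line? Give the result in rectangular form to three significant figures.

Z_in ≈ 197 − j231 Ω

tan(βl) = tan(14.7°) = 0.262
Z_in = Z_0·(Z_L + jZ_0·tanβl)/(Z_0 + jZ_L·tanβl)
     = 100·(498 + j26.2)/(100 + j131)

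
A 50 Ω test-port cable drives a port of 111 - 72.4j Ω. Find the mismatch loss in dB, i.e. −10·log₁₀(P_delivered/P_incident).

mismatch loss ≈ 1.47 dB

Γ = (61 − j72.4)/(161 − j72.4), |Γ| = 0.536
|Γ|² = 0.288, so P_del/P_inc = 1 − |Γ|² = 0.712
ML = −10·log₁₀(1 − |Γ|²)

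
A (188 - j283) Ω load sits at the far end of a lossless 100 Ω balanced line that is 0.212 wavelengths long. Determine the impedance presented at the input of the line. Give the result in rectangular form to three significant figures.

Z_in ≈ 15.3 + j0.74 Ω

βl = 2π × 0.212 = 76.3°
tan(βl) = tan(76.3°) = 4.11
Z_in = Z_0·(Z_L + jZ_0·tanβl)/(Z_0 + jZ_L·tanβl)
     = 100·(188 + j128)/(1260 + j772)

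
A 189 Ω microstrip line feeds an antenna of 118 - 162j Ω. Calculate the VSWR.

Γ = (Z_L − Z_0)/(Z_L + Z_0) = (-71 − j162)/(307 − j162)
|Γ| = 177/347 = 0.51
VSWR = (1 + |Γ|)/(1 − |Γ|) = 1.51/0.49

VSWR ≈ 3.08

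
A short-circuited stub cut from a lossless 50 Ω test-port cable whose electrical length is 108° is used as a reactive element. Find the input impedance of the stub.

Z_in ≈ −j154 Ω

tan(βl) = -3.08
For a short-circuited stub, Z_in = jZ_0·tan(βl)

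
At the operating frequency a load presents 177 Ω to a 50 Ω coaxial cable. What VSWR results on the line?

VSWR ≈ 3.54

Γ = (177 − 50)/(177 + 50) = 0.559
VSWR = (1 + 0.559)/(1 − 0.559)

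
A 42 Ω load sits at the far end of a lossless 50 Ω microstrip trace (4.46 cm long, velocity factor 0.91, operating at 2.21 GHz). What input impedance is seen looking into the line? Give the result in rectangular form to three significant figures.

λ = v/f = 0.91·c / 2.21 GHz = 0.124 m
βl = 2π·l/λ = 2π × 0.361 = 130°
tan(βl) = tan(130°) = -1.19
Z_in = Z_0·(Z_L + jZ_0·tanβl)/(Z_0 + jZ_L·tanβl)
     = 50·(42 − j59.6)/(50 − j50.1)

Z_in ≈ 50.8 − j8.76 Ω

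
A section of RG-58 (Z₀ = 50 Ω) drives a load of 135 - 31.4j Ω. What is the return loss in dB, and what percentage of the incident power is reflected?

RL ≈ 6.32 dB; 23.3% of incident power reflected

Γ = (85 − j31.4)/(185 − j31.4), |Γ| = 0.483
RL = −20·log₁₀(0.483) = 6.32 dB
P_refl/P_inc = |Γ|² = 0.233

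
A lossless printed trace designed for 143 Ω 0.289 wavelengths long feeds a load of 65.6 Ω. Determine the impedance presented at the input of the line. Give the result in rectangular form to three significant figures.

βl = 2π × 0.289 = 104°
tan(βl) = tan(104°) = -4
Z_in = Z_0·(Z_L + jZ_0·tanβl)/(Z_0 + jZ_L·tanβl)
     = 143·(65.6 − j572)/(143 − j262)

Z_in ≈ 255 − j103 Ω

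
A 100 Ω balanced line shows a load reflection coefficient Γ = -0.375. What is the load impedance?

Z_L ≈ 45.5 Ω

Z_L = Z_0·(1 + Γ)/(1 − Γ) = 100·(0.625)/(1.38)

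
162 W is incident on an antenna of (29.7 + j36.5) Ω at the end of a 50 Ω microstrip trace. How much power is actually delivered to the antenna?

P_delivered ≈ 125 W

|Γ| = |(-20.3 + j36.5)/(79.7 + j36.5)| = 0.476
|Γ|² = 0.227
P_refl = |Γ|²·P_inc = 36.8 W, P_del = (1 − |Γ|²)·P_inc = 125 W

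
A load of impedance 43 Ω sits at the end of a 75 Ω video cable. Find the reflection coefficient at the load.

Γ = (Z_L − Z_0)/(Z_L + Z_0) = (43 − 75)/(43 + 75) = -32/118

Γ = -0.271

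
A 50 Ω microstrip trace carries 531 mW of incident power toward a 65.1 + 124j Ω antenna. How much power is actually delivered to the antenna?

|Γ| = |(15.1 + j124)/(115.1 + j124)| = 0.738
|Γ|² = 0.545
P_refl = |Γ|²·P_inc = 289 mW, P_del = (1 − |Γ|²)·P_inc = 242 mW

P_delivered ≈ 242 mW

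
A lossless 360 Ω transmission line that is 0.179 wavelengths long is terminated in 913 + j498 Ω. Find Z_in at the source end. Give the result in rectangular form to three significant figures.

βl = 2π × 0.179 = 64.4°
tan(βl) = tan(64.4°) = 2.09
Z_in = Z_0·(Z_L + jZ_0·tanβl)/(Z_0 + jZ_L·tanβl)
     = 360·(913 + j1250)/(-681 + j1910)

Z_in ≈ 155 − j227 Ω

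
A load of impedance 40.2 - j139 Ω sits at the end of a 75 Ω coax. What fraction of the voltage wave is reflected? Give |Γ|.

Γ = (Z_L − Z_0)/(Z_L + Z_0) = (-34.8 − j139)/(115.2 − j139)
|Γ| = 143/181

|Γ| ≈ 0.794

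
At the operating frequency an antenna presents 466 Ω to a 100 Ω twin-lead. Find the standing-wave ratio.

For a purely resistive load, VSWR = R_L/Z_0 or Z_0/R_L (whichever > 1) = 466/100

VSWR ≈ 4.66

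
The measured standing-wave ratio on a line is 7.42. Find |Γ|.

|Γ| = (S − 1)/(S + 1) = (7.42 − 1)/(7.42 + 1) = 6.42/8.42

|Γ| ≈ 0.762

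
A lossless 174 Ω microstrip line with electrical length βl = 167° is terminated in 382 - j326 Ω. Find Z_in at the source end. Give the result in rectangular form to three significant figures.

Z_in ≈ 695 − j24.5 Ω

tan(βl) = tan(167°) = -0.231
Z_in = Z_0·(Z_L + jZ_0·tanβl)/(Z_0 + jZ_L·tanβl)
     = 174·(382 − j366)/(98.7 − j88.2)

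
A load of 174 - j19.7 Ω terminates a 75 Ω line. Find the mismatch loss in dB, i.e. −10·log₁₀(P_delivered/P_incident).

mismatch loss ≈ 0.774 dB

Γ = (99 − j19.7)/(249 − j19.7), |Γ| = 0.404
|Γ|² = 0.163, so P_del/P_inc = 1 − |Γ|² = 0.837
ML = −10·log₁₀(1 − |Γ|²)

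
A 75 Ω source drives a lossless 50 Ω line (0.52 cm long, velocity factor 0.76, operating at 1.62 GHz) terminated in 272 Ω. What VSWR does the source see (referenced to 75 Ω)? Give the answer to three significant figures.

λ = v/f = 0.76·c / 1.62 GHz = 0.141 m
βl = 2π·l/λ = 2π × 0.0369 = 13.3°
tan(βl) = 0.236
Z_in = Z_0·(Z_L + jZ_0·tanβl)/(Z_0 + jZ_L·tanβl) = 108 − j127 Ω
Γ_s = (Z_in − Z_s)/(Z_in + Z_s) = (33.2 − j127)/(183 − j127), |Γ_s| = 0.59
VSWR = (1 + |Γ_s|)/(1 − |Γ_s|)

VSWR ≈ 3.88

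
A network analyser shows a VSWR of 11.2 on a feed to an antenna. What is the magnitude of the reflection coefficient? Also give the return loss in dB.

|Γ| = (S − 1)/(S + 1) = (11.2 − 1)/(11.2 + 1) = 10.2/12.2
RL = −20·log₁₀|Γ| = −20·log₁₀(0.836)

|Γ| ≈ 0.836; return loss ≈ 1.56 dB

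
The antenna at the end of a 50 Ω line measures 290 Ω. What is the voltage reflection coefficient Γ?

Γ = (Z_L − Z_0)/(Z_L + Z_0) = (290 − 50)/(290 + 50) = 240/340

Γ = 0.706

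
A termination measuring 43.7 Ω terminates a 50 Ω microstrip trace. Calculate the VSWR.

Γ = (43.7 − 50)/(43.7 + 50) = -0.0672
VSWR = (1 + 0.0672)/(1 − 0.0672)

VSWR ≈ 1.14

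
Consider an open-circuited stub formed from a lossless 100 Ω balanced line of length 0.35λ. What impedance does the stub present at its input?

Z_in ≈ +j72.7 Ω

βl = 2π × 0.35 = 126°
tan(βl) = -1.38
For an open-circuited stub, Z_in = −jZ_0·cot(βl) = −jZ_0/tan(βl)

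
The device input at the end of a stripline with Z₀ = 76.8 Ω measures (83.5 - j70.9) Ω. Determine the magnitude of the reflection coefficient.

|Γ| ≈ 0.406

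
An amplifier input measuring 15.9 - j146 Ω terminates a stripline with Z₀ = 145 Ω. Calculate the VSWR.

Γ = (Z_L − Z_0)/(Z_L + Z_0) = (-129.1 − j146)/(160.9 − j146)
|Γ| = 195/217 = 0.897
VSWR = (1 + |Γ|)/(1 − |Γ|) = 1.9/0.103

VSWR ≈ 18.4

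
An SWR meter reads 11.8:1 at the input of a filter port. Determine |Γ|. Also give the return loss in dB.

|Γ| ≈ 0.844; return loss ≈ 1.48 dB

|Γ| = (S − 1)/(S + 1) = (11.8 − 1)/(11.8 + 1) = 10.8/12.8
RL = −20·log₁₀|Γ| = −20·log₁₀(0.844)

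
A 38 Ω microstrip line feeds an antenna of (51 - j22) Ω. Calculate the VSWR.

VSWR ≈ 1.77

Γ = (Z_L − Z_0)/(Z_L + Z_0) = (13 − j22)/(89 − j22)
|Γ| = 25.6/91.7 = 0.279
VSWR = (1 + |Γ|)/(1 − |Γ|) = 1.28/0.721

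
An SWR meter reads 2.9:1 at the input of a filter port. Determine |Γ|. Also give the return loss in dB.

|Γ| = (S − 1)/(S + 1) = (2.9 − 1)/(2.9 + 1) = 1.9/3.9
RL = −20·log₁₀|Γ| = −20·log₁₀(0.487)

|Γ| ≈ 0.487; return loss ≈ 6.25 dB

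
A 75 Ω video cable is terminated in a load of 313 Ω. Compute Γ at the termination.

Γ = 0.613

Γ = (Z_L − Z_0)/(Z_L + Z_0) = (313 − 75)/(313 + 75) = 238/388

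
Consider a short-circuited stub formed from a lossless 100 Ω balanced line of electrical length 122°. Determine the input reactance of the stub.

tan(βl) = -1.6
For a short-circuited stub, Z_in = jZ_0·tan(βl)

X_in ≈ -160 Ω (capacitive)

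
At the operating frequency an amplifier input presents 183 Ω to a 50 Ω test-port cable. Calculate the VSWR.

VSWR ≈ 3.66

Γ = (183 − 50)/(183 + 50) = 0.571
VSWR = (1 + 0.571)/(1 − 0.571)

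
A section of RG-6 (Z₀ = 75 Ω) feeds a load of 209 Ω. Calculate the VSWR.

Γ = (209 − 75)/(209 + 75) = 0.472
VSWR = (1 + 0.472)/(1 − 0.472)

VSWR ≈ 2.79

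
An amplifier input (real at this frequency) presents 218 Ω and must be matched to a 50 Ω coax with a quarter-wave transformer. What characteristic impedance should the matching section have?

Z_qwt ≈ 104 Ω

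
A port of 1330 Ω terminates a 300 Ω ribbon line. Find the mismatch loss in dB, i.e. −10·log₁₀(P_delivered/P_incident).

mismatch loss ≈ 2.21 dB

Γ = (1330 − 300)/(1330 + 300) = 0.632
|Γ|² = 0.399, so P_del/P_inc = 1 − |Γ|² = 0.601
ML = −10·log₁₀(1 − |Γ|²)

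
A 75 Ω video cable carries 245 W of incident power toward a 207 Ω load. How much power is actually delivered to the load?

P_delivered ≈ 191 W

Γ = (207 − 75)/(207 + 75) = 0.468
|Γ|² = 0.219
P_refl = |Γ|²·P_inc = 53.7 W, P_del = (1 − |Γ|²)·P_inc = 191 W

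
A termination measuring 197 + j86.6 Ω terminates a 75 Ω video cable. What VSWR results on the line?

VSWR ≈ 3.2

Γ = (Z_L − Z_0)/(Z_L + Z_0) = (122 + j86.6)/(272 + j86.6)
|Γ| = 150/285 = 0.524
VSWR = (1 + |Γ|)/(1 − |Γ|) = 1.52/0.476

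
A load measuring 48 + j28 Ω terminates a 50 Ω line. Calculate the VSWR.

VSWR ≈ 1.76

Γ = (Z_L − Z_0)/(Z_L + Z_0) = (-2 + j28)/(98 + j28)
|Γ| = 28.1/102 = 0.275
VSWR = (1 + |Γ|)/(1 − |Γ|) = 1.28/0.725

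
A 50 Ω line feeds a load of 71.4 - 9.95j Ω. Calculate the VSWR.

VSWR ≈ 1.48

Γ = (Z_L − Z_0)/(Z_L + Z_0) = (21.4 − j9.95)/(121.4 − j9.95)
|Γ| = 23.6/122 = 0.194
VSWR = (1 + |Γ|)/(1 − |Γ|) = 1.19/0.806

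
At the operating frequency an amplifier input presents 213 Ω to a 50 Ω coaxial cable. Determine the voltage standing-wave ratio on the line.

Γ = (213 − 50)/(213 + 50) = 0.62
VSWR = (1 + 0.62)/(1 − 0.62)

VSWR ≈ 4.26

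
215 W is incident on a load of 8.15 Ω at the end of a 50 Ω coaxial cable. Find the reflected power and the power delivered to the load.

Γ = (8.15 − 50)/(8.15 + 50) = -0.72
|Γ|² = 0.518
P_refl = |Γ|²·P_inc = 111 W, P_del = (1 − |Γ|²)·P_inc = 104 W

P_reflected ≈ 111 W; P_delivered ≈ 104 W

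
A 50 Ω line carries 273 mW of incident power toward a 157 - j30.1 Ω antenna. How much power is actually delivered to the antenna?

|Γ| = |(107 − j30.1)/(207 − j30.1)| = 0.531
|Γ|² = 0.282
P_refl = |Γ|²·P_inc = 77.1 mW, P_del = (1 − |Γ|²)·P_inc = 196 mW

P_delivered ≈ 196 mW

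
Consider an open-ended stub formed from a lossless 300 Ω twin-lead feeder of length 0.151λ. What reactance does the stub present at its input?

X_in ≈ -215 Ω (capacitive)

βl = 2π × 0.151 = 54.4°
tan(βl) = 1.39
For an open-ended stub, Z_in = −jZ_0·cot(βl) = −jZ_0/tan(βl)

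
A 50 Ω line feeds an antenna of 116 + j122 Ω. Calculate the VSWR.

Γ = (Z_L − Z_0)/(Z_L + Z_0) = (66 + j122)/(166 + j122)
|Γ| = 139/206 = 0.673
VSWR = (1 + |Γ|)/(1 − |Γ|) = 1.67/0.327

VSWR ≈ 5.12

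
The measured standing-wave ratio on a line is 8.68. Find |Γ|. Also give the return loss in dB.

|Γ| = (S − 1)/(S + 1) = (8.68 − 1)/(8.68 + 1) = 7.68/9.68
RL = −20·log₁₀|Γ| = −20·log₁₀(0.793)

|Γ| ≈ 0.793; return loss ≈ 2.01 dB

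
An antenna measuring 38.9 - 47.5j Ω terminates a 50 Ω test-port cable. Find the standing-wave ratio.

VSWR ≈ 2.88

Γ = (Z_L − Z_0)/(Z_L + Z_0) = (-11.1 − j47.5)/(88.9 − j47.5)
|Γ| = 48.8/101 = 0.484
VSWR = (1 + |Γ|)/(1 − |Γ|) = 1.48/0.516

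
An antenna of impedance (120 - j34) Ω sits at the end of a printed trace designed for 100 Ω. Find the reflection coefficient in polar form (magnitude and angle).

Γ ≈ 0.177 ∠ -50.7°

Γ = (Z_L − Z_0)/(Z_L + Z_0) = (20 − j34)/(220 − j34)
|Γ| = 39.4/223 = 0.177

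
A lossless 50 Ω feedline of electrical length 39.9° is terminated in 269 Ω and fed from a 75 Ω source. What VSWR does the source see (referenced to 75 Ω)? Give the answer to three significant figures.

VSWR ≈ 5.46

tan(βl) = 0.836
Z_in = Z_0·(Z_L + jZ_0·tanβl)/(Z_0 + jZ_L·tanβl) = 21.5 − j55 Ω
Γ_s = (Z_in − Z_s)/(Z_in + Z_s) = (-53.5 − j55)/(96.5 − j55), |Γ_s| = 0.691
VSWR = (1 + |Γ_s|)/(1 − |Γ_s|)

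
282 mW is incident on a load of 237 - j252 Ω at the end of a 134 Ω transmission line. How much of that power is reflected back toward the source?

P_reflected ≈ 104 mW

|Γ| = |(103 − j252)/(371 − j252)| = 0.607
|Γ|² = 0.368
P_refl = |Γ|²·P_inc = 104 mW, P_del = (1 − |Γ|²)·P_inc = 178 mW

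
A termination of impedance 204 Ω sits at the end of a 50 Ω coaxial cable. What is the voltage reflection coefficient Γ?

Γ = (Z_L − Z_0)/(Z_L + Z_0) = (204 − 50)/(204 + 50) = 154/254

Γ = 0.606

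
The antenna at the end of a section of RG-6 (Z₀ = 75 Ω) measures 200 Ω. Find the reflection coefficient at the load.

Γ = 0.455

Γ = (Z_L − Z_0)/(Z_L + Z_0) = (200 − 75)/(200 + 75) = 125/275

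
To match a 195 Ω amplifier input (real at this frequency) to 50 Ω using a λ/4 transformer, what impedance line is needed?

Z_qwt ≈ 98.7 Ω

Z_qwt = √(Z_0·R_L) = √(50 × 195) = √9750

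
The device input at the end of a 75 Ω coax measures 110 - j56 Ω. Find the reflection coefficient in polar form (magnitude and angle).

Γ = (Z_L − Z_0)/(Z_L + Z_0) = (35 − j56)/(185 − j56)
|Γ| = 66/193 = 0.342

Γ ≈ 0.342 ∠ -41.2°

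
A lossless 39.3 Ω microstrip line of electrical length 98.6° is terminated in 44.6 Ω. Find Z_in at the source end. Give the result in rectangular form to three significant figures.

Z_in ≈ 34.8 + j1.31 Ω

tan(βl) = tan(98.6°) = -6.61
Z_in = Z_0·(Z_L + jZ_0·tanβl)/(Z_0 + jZ_L·tanβl)
     = 39.3·(44.6 − j260)/(39.3 − j295)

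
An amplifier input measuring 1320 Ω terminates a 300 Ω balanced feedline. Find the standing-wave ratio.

For a purely resistive load, VSWR = R_L/Z_0 or Z_0/R_L (whichever > 1) = 1320/300

VSWR ≈ 4.4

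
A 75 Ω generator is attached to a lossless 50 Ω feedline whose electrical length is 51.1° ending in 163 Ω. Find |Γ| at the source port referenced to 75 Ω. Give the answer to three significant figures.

tan(βl) = 1.24
Z_in = Z_0·(Z_L + jZ_0·tanβl)/(Z_0 + jZ_L·tanβl) = 23.9 − j34.4 Ω
Γ_s = (Z_in − Z_s)/(Z_in + Z_s) = (-51.1 − j34.4)/(98.9 − j34.4), |Γ_s| = 0.589

|Γ| ≈ 0.589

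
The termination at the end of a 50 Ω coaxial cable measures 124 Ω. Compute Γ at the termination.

Γ = (Z_L − Z_0)/(Z_L + Z_0) = (124 − 50)/(124 + 50) = 74/174

Γ = 0.425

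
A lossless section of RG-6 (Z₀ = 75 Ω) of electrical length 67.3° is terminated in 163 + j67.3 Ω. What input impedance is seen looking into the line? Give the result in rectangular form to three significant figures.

tan(βl) = tan(67.3°) = 2.39
Z_in = Z_0·(Z_L + jZ_0·tanβl)/(Z_0 + jZ_L·tanβl)
     = 75·(163 + j247)/(-85.9 + j390)

Z_in ≈ 38.7 − j39.9 Ω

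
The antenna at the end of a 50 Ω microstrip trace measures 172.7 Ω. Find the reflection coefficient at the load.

Γ = 0.551

Γ = (Z_L − Z_0)/(Z_L + Z_0) = (172.7 − 50)/(172.7 + 50) = 122.7/222.7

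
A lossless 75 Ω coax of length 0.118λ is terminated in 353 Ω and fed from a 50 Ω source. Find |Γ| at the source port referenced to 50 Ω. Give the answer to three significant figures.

|Γ| ≈ 0.683

βl = 2π × 0.118 = 42.5°
tan(βl) = 0.916
Z_in = Z_0·(Z_L + jZ_0·tanβl)/(Z_0 + jZ_L·tanβl) = 33.2 − j74.2 Ω
Γ_s = (Z_in − Z_s)/(Z_in + Z_s) = (-16.8 − j74.2)/(83.2 − j74.2), |Γ_s| = 0.683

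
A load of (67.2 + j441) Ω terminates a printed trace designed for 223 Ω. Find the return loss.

RL ≈ 1.05 dB

Γ = (-155.8 + j441)/(290.2 + j441), |Γ| = 0.886
RL = −20·log₁₀|Γ| = −20·log₁₀(0.886)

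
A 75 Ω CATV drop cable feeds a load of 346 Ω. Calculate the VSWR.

Γ = (346 − 75)/(346 + 75) = 0.644
VSWR = (1 + 0.644)/(1 − 0.644)

VSWR ≈ 4.61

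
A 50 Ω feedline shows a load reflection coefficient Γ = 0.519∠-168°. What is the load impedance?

Z_L ≈ 16 − j4.72 Ω

Z_L = Z_0·(1 + Γ)/(1 − Γ) = 50·(0.492 − j0.108)/(1.51 + j0.108)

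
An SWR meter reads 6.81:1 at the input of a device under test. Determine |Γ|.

|Γ| = (S − 1)/(S + 1) = (6.81 − 1)/(6.81 + 1) = 5.81/7.81

|Γ| ≈ 0.744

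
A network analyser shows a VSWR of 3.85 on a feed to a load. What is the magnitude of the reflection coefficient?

|Γ| = (S − 1)/(S + 1) = (3.85 − 1)/(3.85 + 1) = 2.85/4.85

|Γ| ≈ 0.588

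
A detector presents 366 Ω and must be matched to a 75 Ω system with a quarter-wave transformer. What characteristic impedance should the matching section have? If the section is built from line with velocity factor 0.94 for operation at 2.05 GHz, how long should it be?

Z_qwt ≈ 166 Ω; length ≈ 3.44 cm

Z_qwt = √(Z_0·R_L) = √(75 × 366) = √27450
λ = 0.94·c/f = 0.138 m, so l = λ/4 = 0.0344 m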